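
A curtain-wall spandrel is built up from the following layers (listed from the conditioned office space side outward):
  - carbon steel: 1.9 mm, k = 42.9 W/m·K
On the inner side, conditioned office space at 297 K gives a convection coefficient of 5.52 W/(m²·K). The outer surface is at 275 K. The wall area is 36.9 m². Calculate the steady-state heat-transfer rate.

Q ≈ 4480 W

Treating each layer as a thermal resistance in series:
R_inner film = 1/(h_i·A) = 1/(5.52×36.9) = 0.004909 K/W
R_carbon steel = L/(kA) = 0.0019/(42.9×36.9) = 1.2×10^-6 K/W
R_total = 0.004911 K/W
Q = ΔT / R_total = 22 / 0.004911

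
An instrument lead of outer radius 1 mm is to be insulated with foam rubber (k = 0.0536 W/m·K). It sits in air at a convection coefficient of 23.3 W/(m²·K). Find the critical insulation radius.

r_cr ≈ 2.3 mm

For a cylinder r_cr = k/h = 0.0536/23.3
r_cr = 2.3 mm; since the bare radius (1 mm) is below r_cr, adding a thin layer of insulation will *increase* heat loss.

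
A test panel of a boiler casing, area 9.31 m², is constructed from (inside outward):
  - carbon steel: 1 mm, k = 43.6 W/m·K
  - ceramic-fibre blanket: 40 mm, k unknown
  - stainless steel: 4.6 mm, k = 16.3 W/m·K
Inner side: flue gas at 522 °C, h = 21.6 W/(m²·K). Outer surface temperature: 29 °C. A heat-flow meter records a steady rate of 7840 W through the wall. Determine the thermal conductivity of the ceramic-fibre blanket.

Series thermal resistances:
R_inner film = 1/(h_i·A) = 1/(21.6×9.31) = 0.004973 K/W
R_carbon steel = L/(kA) = 0.001/(43.6×9.31) = 2.464×10^-6 K/W
R_stainless steel = L/(kA) = 0.0046/(16.3×9.31) = 3.031×10^-5 K/W
Sum of known resistances R_other = 0.005006 K/W
Total R = ΔT/Q = 493/7840 = 0.06288 K/W
R_ceramic-fibre blanket = R_total − R_other = 0.05788 K/W
k = L/(R·A) = 0.04/(0.05788×9.31)

k ≈ 0.0742 W/(m·K)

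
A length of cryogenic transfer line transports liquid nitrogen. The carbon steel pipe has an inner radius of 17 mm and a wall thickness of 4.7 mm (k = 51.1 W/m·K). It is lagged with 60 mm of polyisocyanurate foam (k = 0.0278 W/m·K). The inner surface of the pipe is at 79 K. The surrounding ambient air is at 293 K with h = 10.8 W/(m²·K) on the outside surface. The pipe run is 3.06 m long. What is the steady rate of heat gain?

Per-layer cylindrical resistances, series-summed:
R_carbon steel pipe wall = ln(21.7/17)/(2π×51.1×3.06) = 2.485×10^-4 K/W
R_polyisocyanurate foam = ln(81.7/21.7)/(2π×0.0278×3.06) = 2.48 K/W
R_outer film = 1/(h_o·2πr_oL) = 1/(10.8×2π×0.0817×3.06) = 0.05895 K/W
R_total = 2.54 K/W
Q = ΔT/R_total = 214/2.54

Q ≈ 84.3 W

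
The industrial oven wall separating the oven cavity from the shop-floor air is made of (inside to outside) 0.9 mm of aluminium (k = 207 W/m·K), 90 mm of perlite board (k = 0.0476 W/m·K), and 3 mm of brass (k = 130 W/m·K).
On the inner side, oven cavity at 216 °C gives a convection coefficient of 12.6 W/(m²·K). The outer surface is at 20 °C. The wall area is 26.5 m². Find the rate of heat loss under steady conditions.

Q ≈ 2640 W

Thermal resistances in series:
R_inner film = 1/(h_i·A) = 1/(12.6×26.5) = 0.002995 K/W
R_aluminium = L/(kA) = 0.0009/(207×26.5) = 1.641×10^-7 K/W
R_perlite board = L/(kA) = 0.09/(0.0476×26.5) = 0.07135 K/W
R_brass = L/(kA) = 0.003/(130×26.5) = 8.708×10^-7 K/W
R_total = 0.07435 K/W
Q = ΔT / R_total = 196 / 0.07435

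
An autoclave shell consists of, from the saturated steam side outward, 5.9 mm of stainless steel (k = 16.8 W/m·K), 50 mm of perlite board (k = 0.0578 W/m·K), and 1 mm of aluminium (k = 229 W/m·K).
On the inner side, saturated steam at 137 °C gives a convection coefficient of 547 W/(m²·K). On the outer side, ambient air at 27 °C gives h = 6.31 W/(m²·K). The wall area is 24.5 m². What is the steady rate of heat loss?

Q ≈ 2630 W

Model the wall as resistances in series:
R_inner film = 1/(h_i·A) = 1/(547×24.5) = 7.462×10^-5 K/W
R_stainless steel = L/(kA) = 0.0059/(16.8×24.5) = 1.433×10^-5 K/W
R_perlite board = L/(kA) = 0.05/(0.0578×24.5) = 0.03531 K/W
R_aluminium = L/(kA) = 0.001/(229×24.5) = 1.782×10^-7 K/W
R_outer film = 1/(h_o·A) = 1/(6.31×24.5) = 0.006469 K/W
R_total = 0.04187 K/W
Q = ΔT / R_total = 110 / 0.04187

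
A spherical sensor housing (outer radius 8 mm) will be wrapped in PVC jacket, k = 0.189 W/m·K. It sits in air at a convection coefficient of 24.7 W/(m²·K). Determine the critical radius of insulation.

For a sphere r_cr = 2k/h = 2×0.189/24.7
r_cr = 15.3 mm; since the bare radius (8 mm) is below r_cr, adding a thin layer of insulation will *increase* heat loss.

r_cr ≈ 15.3 mm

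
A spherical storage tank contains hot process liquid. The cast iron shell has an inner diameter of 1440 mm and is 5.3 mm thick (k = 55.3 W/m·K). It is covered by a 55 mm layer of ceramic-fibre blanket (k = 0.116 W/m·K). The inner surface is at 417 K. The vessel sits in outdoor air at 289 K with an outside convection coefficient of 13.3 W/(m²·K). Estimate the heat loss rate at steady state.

Q ≈ 1670 W

Spherical conduction: R = (1/r_in − 1/r_out)/(4πk) per layer; series-sum.
R_cast iron shell = (1/0.72 − 1/0.7253)/(4π×55.3) = 1.46×10^-5 K/W
R_ceramic-fibre blanket = (1/0.7253 − 1/0.7803)/(4π×0.116) = 0.06667 K/W
R_outer film = 1/(h·4πr_o²) = 1/(13.3×4π×0.7803²) = 0.009827 K/W
R_total = 0.07651 K/W
Q = ΔT/R_total = 128/0.07651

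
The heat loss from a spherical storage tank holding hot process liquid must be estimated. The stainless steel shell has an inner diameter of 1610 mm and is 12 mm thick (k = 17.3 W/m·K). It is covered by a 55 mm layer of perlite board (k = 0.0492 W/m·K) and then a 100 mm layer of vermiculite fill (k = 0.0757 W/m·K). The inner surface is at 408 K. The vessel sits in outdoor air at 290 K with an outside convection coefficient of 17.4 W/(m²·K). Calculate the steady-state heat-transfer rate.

Radial (spherical) resistances in series:
R_stainless steel shell = (1/0.805 − 1/0.817)/(4π×17.3) = 8.393×10^-5 K/W
R_perlite board = (1/0.817 − 1/0.872)/(4π×0.0492) = 0.1249 K/W
R_vermiculite fill = (1/0.872 − 1/0.972)/(4π×0.0757) = 0.124 K/W
R_outer film = 1/(h·4πr_o²) = 1/(17.4×4π×0.972²) = 0.004841 K/W
R_total = 0.2538 K/W
Q = ΔT/R_total = 118/0.2538

Q ≈ 465 W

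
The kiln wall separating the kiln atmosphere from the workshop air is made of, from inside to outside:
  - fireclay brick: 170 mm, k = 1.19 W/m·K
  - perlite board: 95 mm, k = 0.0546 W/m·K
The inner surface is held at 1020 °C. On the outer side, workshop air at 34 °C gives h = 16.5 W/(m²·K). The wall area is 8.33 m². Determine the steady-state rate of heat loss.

Q ≈ 4230 W

Treating each layer as a thermal resistance in series:
R_fireclay brick = L/(kA) = 0.17/(1.19×8.33) = 0.01715 K/W
R_perlite board = L/(kA) = 0.095/(0.0546×8.33) = 0.2089 K/W
R_outer film = 1/(h_o·A) = 1/(16.5×8.33) = 0.007276 K/W
R_total = 0.2333 K/W
Q = ΔT / R_total = 986 / 0.2333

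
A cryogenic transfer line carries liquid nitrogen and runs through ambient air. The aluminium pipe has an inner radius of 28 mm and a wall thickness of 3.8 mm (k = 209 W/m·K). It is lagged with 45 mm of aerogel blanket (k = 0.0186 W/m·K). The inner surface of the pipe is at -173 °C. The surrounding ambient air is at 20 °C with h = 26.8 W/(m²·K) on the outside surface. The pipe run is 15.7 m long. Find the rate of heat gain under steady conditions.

Treating each annulus and film as a series resistance:
R_aluminium pipe wall = ln(31.8/28)/(2π×209×15.7) = 6.173×10^-6 K/W
R_aerogel blanket = ln(76.8/31.8)/(2π×0.0186×15.7) = 0.4806 K/W
R_outer film = 1/(h_o·2πr_oL) = 1/(26.8×2π×0.0768×15.7) = 0.004925 K/W
R_total = 0.4855 K/W
Q = ΔT/R_total = 193/0.4855

Q ≈ 398 W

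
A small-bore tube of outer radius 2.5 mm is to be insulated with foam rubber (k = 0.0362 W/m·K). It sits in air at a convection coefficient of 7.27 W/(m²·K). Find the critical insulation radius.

For a cylinder r_cr = k/h = 0.0362/7.27
r_cr = 4.98 mm; since the bare radius (2.5 mm) is below r_cr, adding a thin layer of insulation will *increase* heat loss.

r_cr ≈ 4.98 mm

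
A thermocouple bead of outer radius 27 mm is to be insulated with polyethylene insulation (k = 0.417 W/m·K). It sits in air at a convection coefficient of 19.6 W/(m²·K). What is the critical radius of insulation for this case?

r_cr ≈ 42.6 mm

For a sphere r_cr = 2k/h = 2×0.417/19.6
r_cr = 42.6 mm; since the bare radius (27 mm) is below r_cr, adding a thin layer of insulation will *increase* heat loss.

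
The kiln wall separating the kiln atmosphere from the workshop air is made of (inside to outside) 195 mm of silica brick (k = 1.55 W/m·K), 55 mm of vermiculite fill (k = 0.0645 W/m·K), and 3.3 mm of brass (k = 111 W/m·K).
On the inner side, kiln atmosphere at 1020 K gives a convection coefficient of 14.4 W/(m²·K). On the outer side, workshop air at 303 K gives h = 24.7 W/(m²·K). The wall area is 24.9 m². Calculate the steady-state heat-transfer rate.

Model the wall as resistances in series:
R_inner film = 1/(h_i·A) = 1/(14.4×24.9) = 0.002789 K/W
R_silica brick = L/(kA) = 0.195/(1.55×24.9) = 0.005052 K/W
R_vermiculite fill = L/(kA) = 0.055/(0.0645×24.9) = 0.03425 K/W
R_brass = L/(kA) = 0.0033/(111×24.9) = 1.194×10^-6 K/W
R_outer film = 1/(h_o·A) = 1/(24.7×24.9) = 0.001626 K/W
R_total = 0.04371 K/W
Q = ΔT / R_total = 717 / 0.04371

Q ≈ 16400 W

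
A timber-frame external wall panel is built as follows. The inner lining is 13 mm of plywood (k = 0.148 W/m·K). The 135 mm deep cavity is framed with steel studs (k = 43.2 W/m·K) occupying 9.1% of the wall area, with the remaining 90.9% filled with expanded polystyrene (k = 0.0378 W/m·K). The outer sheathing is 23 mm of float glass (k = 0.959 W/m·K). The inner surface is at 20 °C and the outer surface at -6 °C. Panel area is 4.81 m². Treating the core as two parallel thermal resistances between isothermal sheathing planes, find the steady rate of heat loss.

Sheathing layers in series; stud and cavity paths in parallel between them.
R_inner = 0.013/(0.148×4.81) = 0.01826 K/W
R_stud  = 0.135/(43.2×0.091×4.81) = 0.007139 K/W
R_cav   = 0.135/(0.0378×0.909×4.81) = 0.8168 K/W
1/R_core = 1/R_stud + 1/R_cav → R_core = 0.007078 K/W
R_outer = 0.023/(0.959×4.81) = 0.004986 K/W
R_total = 0.03033 K/W
Q = ΔT/R_total = 26/0.03033

Q ≈ 857 W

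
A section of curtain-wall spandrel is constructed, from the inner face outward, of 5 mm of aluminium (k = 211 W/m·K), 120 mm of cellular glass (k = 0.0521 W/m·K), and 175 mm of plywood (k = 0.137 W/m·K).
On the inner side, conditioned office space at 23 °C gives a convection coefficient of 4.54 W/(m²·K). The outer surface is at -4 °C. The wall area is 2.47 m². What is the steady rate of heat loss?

Model the wall as resistances in series:
R_inner film = 1/(h_i·A) = 1/(4.54×2.47) = 0.08918 K/W
R_aluminium = L/(kA) = 0.005/(211×2.47) = 9.594×10^-6 K/W
R_cellular glass = L/(kA) = 0.12/(0.0521×2.47) = 0.9325 K/W
R_plywood = L/(kA) = 0.175/(0.137×2.47) = 0.5172 K/W
R_total = 1.539 K/W
Q = ΔT / R_total = 27 / 1.539

Q ≈ 17.5 W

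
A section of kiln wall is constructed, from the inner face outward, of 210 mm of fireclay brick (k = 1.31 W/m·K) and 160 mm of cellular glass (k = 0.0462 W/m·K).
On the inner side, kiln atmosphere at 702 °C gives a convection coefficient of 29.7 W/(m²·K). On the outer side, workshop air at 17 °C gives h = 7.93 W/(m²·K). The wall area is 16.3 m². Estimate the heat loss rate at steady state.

Q ≈ 2950 W

Treating each layer as a thermal resistance in series:
R_inner film = 1/(h_i·A) = 1/(29.7×16.3) = 0.002066 K/W
R_fireclay brick = L/(kA) = 0.21/(1.31×16.3) = 0.009835 K/W
R_cellular glass = L/(kA) = 0.16/(0.0462×16.3) = 0.2125 K/W
R_outer film = 1/(h_o·A) = 1/(7.93×16.3) = 0.007736 K/W
R_total = 0.2321 K/W
Q = ΔT / R_total = 685 / 0.2321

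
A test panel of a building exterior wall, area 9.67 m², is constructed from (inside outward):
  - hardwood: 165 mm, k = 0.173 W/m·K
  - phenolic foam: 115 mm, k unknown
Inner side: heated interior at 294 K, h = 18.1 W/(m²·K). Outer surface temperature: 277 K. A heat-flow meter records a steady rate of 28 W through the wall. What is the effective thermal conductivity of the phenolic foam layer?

k ≈ 0.0237 W/(m·K)

Series thermal resistances:
R_inner film = 1/(h_i·A) = 1/(18.1×9.67) = 0.005713 K/W
R_hardwood = L/(kA) = 0.165/(0.173×9.67) = 0.09863 K/W
Sum of known resistances R_other = 0.1043 K/W
Total R = ΔT/Q = 17/28 = 0.6071 K/W
R_phenolic foam = R_total − R_other = 0.5028 K/W
k = L/(R·A) = 0.115/(0.5028×9.67)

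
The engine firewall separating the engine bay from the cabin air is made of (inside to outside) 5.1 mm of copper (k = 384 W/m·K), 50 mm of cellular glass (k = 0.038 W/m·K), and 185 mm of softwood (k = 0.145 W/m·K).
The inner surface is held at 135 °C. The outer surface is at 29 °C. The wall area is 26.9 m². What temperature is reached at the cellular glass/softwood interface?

T ≈ 81.2 °C

Thermal resistances in series:
R_copper = L/(kA) = 0.0051/(384×26.9) = 4.937×10^-7 K/W
R_cellular glass = L/(kA) = 0.05/(0.038×26.9) = 0.04891 K/W
R_softwood = L/(kA) = 0.185/(0.145×26.9) = 0.04743 K/W
R_total = 0.09634 K/W;  Q = ΔT/R_total = 106/0.09634 = 1100 W
T_interface = T_inner − Q·ΣR(inner→interface) = 135 − 1100×0.04891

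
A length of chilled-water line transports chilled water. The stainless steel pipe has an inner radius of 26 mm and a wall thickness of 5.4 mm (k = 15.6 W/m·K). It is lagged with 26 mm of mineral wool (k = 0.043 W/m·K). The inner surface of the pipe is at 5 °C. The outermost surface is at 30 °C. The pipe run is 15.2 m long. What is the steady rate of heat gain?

Radial resistances (cylindrical: R_cond = ln(r_o/r_i)/(2πkL), R_conv = 1/(h·2πrL)):
R_stainless steel pipe wall = ln(31.4/26)/(2π×15.6×15.2) = 1.267×10^-4 K/W
R_mineral wool = ln(57.4/31.4)/(2π×0.043×15.2) = 0.1469 K/W
R_total = 0.147 K/W
Q = ΔT/R_total = 25/0.147

Q ≈ 170 W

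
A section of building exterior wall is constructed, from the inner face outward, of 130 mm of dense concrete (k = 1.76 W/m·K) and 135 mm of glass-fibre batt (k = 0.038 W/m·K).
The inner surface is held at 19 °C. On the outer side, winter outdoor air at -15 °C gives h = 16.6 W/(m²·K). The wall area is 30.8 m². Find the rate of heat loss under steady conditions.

Q ≈ 284 W

Treating each layer as a thermal resistance in series:
R_dense concrete = L/(kA) = 0.13/(1.76×30.8) = 0.002398 K/W
R_glass-fibre batt = L/(kA) = 0.135/(0.038×30.8) = 0.1153 K/W
R_outer film = 1/(h_o·A) = 1/(16.6×30.8) = 0.001956 K/W
R_total = 0.1197 K/W
Q = ΔT / R_total = 34 / 0.1197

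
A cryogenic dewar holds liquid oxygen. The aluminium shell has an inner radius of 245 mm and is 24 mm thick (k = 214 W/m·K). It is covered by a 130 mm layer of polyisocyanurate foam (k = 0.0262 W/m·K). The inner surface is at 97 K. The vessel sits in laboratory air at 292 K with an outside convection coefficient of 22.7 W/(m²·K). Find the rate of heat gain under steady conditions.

For a spherical shell R = (1/r₁ − 1/r₂)/(4πk); film R = 1/(h·4πr²). In series:
R_aluminium shell = (1/0.245 − 1/0.269)/(4π×214) = 1.354×10^-4 K/W
R_polyisocyanurate foam = (1/0.269 − 1/0.399)/(4π×0.0262) = 3.679 K/W
R_outer film = 1/(h·4πr_o²) = 1/(22.7×4π×0.399²) = 0.02202 K/W
R_total = 3.701 K/W
Q = ΔT/R_total = 195/3.701

Q ≈ 52.7 W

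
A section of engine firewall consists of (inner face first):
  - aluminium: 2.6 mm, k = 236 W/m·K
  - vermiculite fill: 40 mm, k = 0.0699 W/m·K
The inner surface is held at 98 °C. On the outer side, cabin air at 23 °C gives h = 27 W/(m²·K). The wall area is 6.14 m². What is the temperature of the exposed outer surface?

Model the wall as resistances in series:
R_aluminium = L/(kA) = 0.0026/(236×6.14) = 1.794×10^-6 K/W
R_vermiculite fill = L/(kA) = 0.04/(0.0699×6.14) = 0.0932 K/W
R_outer film = 1/(h_o·A) = 1/(27×6.14) = 0.006032 K/W
R_total = 0.09923 K/W;  Q = ΔT/R_total = 75/0.09923 = 755.8 W
T_interface = T_inner − Q·ΣR(inner→interface) = 98 − 756×0.0932

T ≈ 27.6 °C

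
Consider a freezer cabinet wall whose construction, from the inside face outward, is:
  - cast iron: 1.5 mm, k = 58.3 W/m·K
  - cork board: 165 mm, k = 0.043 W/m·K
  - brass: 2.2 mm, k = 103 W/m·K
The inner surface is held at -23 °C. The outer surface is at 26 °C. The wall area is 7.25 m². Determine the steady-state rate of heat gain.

Series thermal resistances:
R_cast iron = L/(kA) = 0.0015/(58.3×7.25) = 3.549×10^-6 K/W
R_cork board = L/(kA) = 0.165/(0.043×7.25) = 0.5293 K/W
R_brass = L/(kA) = 0.0022/(103×7.25) = 2.946×10^-6 K/W
R_total = 0.5293 K/W
Q = ΔT / R_total = 49 / 0.5293

Q ≈ 92.6 W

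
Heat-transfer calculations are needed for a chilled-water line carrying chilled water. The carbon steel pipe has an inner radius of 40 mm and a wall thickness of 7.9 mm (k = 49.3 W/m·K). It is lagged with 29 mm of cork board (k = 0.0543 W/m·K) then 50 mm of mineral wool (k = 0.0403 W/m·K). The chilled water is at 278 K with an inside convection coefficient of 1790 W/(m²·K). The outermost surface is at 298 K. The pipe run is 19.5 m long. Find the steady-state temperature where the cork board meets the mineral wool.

T ≈ 286 K

Cylindrical conduction, so R = ln(r₂/r₁)/(2πkL) per layer, in series:
R_inner film = 1/(h_i·2πr₁L) = 1/(1790×2π×0.04×19.5) = 1.14×10^-4 K/W
R_carbon steel pipe wall = ln(47.9/40)/(2π×49.3×19.5) = 2.984×10^-5 K/W
R_cork board = ln(76.9/47.9)/(2π×0.0543×19.5) = 0.07115 K/W
R_mineral wool = ln(126.9/76.9)/(2π×0.0403×19.5) = 0.1014 K/W
R_total = 0.1727 K/W
Q = ΔT/R_total = 20/0.1727
Q = 116 W
T_interface = T_inner + Q·ΣR(inner→interface) = 278 + 116×0.0713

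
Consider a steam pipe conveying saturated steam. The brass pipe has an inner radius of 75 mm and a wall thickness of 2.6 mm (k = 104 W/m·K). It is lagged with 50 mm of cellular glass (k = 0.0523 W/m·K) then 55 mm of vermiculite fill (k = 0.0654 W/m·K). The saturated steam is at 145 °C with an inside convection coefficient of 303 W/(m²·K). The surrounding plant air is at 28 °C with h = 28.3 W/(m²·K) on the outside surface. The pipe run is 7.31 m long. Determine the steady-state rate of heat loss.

Q ≈ 353 W

Treating each annulus and film as a series resistance:
R_inner film = 1/(h_i·2πr₁L) = 1/(303×2π×0.075×7.31) = 9.581×10^-4 K/W
R_brass pipe wall = ln(77.6/75)/(2π×104×7.31) = 7.134×10^-6 K/W
R_cellular glass = ln(127.6/77.6)/(2π×0.0523×7.31) = 0.207 K/W
R_vermiculite fill = ln(182.6/127.6)/(2π×0.0654×7.31) = 0.1193 K/W
R_outer film = 1/(h_o·2πr_oL) = 1/(28.3×2π×0.1826×7.31) = 0.004213 K/W
R_total = 0.3315 K/W
Q = ΔT/R_total = 117/0.3315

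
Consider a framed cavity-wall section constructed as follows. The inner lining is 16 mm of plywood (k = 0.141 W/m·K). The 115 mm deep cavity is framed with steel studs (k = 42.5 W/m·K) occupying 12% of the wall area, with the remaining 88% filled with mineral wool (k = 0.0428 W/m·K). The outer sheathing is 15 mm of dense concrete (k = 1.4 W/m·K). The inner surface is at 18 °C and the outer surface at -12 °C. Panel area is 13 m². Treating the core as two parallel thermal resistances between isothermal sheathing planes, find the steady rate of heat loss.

Q ≈ 2660 W

Sheathing layers in series; stud and cavity paths in parallel between them.
R_inner = 0.016/(0.141×13) = 0.008729 K/W
R_stud  = 0.115/(42.5×0.12×13) = 0.001735 K/W
R_cav   = 0.115/(0.0428×0.88×13) = 0.2349 K/W
1/R_core = 1/R_stud + 1/R_cav → R_core = 0.001722 K/W
R_outer = 0.015/(1.4×13) = 8.242×10^-4 K/W
R_total = 0.01127 K/W
Q = ΔT/R_total = 30/0.01127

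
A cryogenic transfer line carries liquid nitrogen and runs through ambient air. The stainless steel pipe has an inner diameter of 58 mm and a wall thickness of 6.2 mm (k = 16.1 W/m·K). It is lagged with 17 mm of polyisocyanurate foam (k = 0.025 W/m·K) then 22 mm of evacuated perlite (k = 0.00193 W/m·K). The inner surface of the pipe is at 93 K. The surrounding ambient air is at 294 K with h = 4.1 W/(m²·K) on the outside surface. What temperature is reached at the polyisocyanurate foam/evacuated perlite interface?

T ≈ 109 K

For a radial system each layer contributes R = ln(r_out/r_in)/(2πkL); films add R = 1/(hA).
R_stainless steel pipe wall = ln(35.2/29)/(2π×16.1×1) = 0.001915 K/W
R_polyisocyanurate foam = ln(52.2/35.2)/(2π×0.025×1) = 2.509 K/W
R_evacuated perlite = ln(74.2/52.2)/(2π×0.00193×1) = 29 K/W
R_outer film = 1/(h_o·2πr_oL) = 1/(4.1×2π×0.0742×1) = 0.5232 K/W
R_total = 32.03 K/W
Q = ΔT/R_total = 201/32.03
Q = 6.27 W/m
T_interface = T_inner + Q·ΣR(inner→interface) = 93 + 6.27×2.51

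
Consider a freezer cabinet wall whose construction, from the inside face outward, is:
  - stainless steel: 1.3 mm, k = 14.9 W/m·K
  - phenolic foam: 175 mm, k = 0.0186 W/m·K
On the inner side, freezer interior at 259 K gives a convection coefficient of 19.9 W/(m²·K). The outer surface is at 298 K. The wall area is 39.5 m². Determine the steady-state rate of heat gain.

Model the wall as resistances in series:
R_inner film = 1/(h_i·A) = 1/(19.9×39.5) = 0.001272 K/W
R_stainless steel = L/(kA) = 0.0013/(14.9×39.5) = 2.209×10^-6 K/W
R_phenolic foam = L/(kA) = 0.175/(0.0186×39.5) = 0.2382 K/W
R_total = 0.2395 K/W
Q = ΔT / R_total = 39 / 0.2395

Q ≈ 163 W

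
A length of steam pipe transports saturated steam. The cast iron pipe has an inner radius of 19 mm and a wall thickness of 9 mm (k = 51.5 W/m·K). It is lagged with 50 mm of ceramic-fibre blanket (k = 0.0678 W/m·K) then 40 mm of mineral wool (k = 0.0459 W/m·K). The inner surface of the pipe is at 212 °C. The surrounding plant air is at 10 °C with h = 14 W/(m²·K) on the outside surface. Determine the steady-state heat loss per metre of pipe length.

Cylindrical conduction, so R = ln(r₂/r₁)/(2πkL) per layer, in series:
R_cast iron pipe wall = ln(28/19)/(2π×51.5×1) = 0.001198 K/W
R_ceramic-fibre blanket = ln(78/28)/(2π×0.0678×1) = 2.405 K/W
R_mineral wool = ln(118/78)/(2π×0.0459×1) = 1.435 K/W
R_outer film = 1/(h_o·2πr_oL) = 1/(14×2π×0.118×1) = 0.09634 K/W
R_total = 3.938 K/W
Q = ΔT/R_total = 202/3.938

q′ ≈ 51.3 W/m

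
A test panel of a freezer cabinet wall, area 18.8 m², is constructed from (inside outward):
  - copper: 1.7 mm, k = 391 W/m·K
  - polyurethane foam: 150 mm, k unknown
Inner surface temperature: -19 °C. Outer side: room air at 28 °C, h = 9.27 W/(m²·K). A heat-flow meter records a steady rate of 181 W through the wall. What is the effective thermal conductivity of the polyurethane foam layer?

k ≈ 0.0314 W/(m·K)

Series thermal resistances:
R_copper = L/(kA) = 0.0017/(391×18.8) = 2.313×10^-7 K/W
R_outer film = 1/(h_o·A) = 1/(9.27×18.8) = 0.005738 K/W
Sum of known resistances R_other = 0.005738 K/W
Total R = ΔT/Q = 47/181 = 0.2597 K/W
R_polyurethane foam = R_total − R_other = 0.2539 K/W
k = L/(R·A) = 0.15/(0.2539×18.8)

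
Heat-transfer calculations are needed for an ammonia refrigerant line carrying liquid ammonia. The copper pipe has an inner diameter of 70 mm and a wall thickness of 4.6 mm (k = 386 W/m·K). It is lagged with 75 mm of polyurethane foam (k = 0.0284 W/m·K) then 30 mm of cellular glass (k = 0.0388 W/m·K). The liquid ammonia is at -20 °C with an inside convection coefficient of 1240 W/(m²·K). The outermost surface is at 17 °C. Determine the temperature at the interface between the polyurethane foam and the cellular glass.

T ≈ 11.9 °C

Cylindrical conduction, so R = ln(r₂/r₁)/(2πkL) per layer, in series:
R_inner film = 1/(h_i·2πr₁L) = 1/(1240×2π×0.035×1) = 0.003667 K/W
R_copper pipe wall = ln(39.6/35)/(2π×386×1) = 5.091×10^-5 K/W
R_polyurethane foam = ln(114.6/39.6)/(2π×0.0284×1) = 5.955 K/W
R_cellular glass = ln(144.6/114.6)/(2π×0.0388×1) = 0.9538 K/W
R_total = 6.912 K/W
Q = ΔT/R_total = 37/6.912
Q = 5.35 W/m
T_interface = T_inner + Q·ΣR(inner→interface) = -20 + 5.35×5.959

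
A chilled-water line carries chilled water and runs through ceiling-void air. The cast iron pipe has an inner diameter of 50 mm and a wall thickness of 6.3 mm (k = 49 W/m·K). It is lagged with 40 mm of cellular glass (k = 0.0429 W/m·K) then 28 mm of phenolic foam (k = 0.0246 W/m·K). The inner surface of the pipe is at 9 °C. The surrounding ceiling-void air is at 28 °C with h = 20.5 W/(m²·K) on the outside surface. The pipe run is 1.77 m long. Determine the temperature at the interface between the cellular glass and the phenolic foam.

Radial resistances (cylindrical: R_cond = ln(r_o/r_i)/(2πkL), R_conv = 1/(h·2πrL)):
R_cast iron pipe wall = ln(31.3/25)/(2π×49×1.77) = 4.124×10^-4 K/W
R_cellular glass = ln(71.3/31.3)/(2π×0.0429×1.77) = 1.726 K/W
R_phenolic foam = ln(99.3/71.3)/(2π×0.0246×1.77) = 1.211 K/W
R_outer film = 1/(h_o·2πr_oL) = 1/(20.5×2π×0.0993×1.77) = 0.04417 K/W
R_total = 2.981 K/W
Q = ΔT/R_total = 19/2.981
Q = 6.37 W
T_interface = T_inner + Q·ΣR(inner→interface) = 9 + 6.37×1.726

T ≈ 20 °C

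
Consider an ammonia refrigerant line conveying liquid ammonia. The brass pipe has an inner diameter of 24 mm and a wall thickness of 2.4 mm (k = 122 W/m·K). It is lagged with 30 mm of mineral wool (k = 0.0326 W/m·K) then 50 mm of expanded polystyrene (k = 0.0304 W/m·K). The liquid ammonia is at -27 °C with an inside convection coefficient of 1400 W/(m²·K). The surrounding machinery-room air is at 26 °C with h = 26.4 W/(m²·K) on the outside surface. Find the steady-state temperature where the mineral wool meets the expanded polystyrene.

For a radial system each layer contributes R = ln(r_out/r_in)/(2πkL); films add R = 1/(hA).
R_inner film = 1/(h_i·2πr₁L) = 1/(1400×2π×0.012×1) = 0.009474 K/W
R_brass pipe wall = ln(14.4/12)/(2π×122×1) = 2.378×10^-4 K/W
R_mineral wool = ln(44.4/14.4)/(2π×0.0326×1) = 5.497 K/W
R_expanded polystyrene = ln(94.4/44.4)/(2π×0.0304×1) = 3.949 K/W
R_outer film = 1/(h_o·2πr_oL) = 1/(26.4×2π×0.0944×1) = 0.06386 K/W
R_total = 9.52 K/W
Q = ΔT/R_total = 53/9.52
Q = 5.57 W/m
T_interface = T_inner + Q·ΣR(inner→interface) = -27 + 5.57×5.507

T ≈ 3.66 °C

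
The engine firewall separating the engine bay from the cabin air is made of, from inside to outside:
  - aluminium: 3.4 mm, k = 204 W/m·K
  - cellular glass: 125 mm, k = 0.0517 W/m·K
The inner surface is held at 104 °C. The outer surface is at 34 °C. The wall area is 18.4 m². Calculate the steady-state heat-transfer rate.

Q ≈ 533 W

Series thermal resistances:
R_aluminium = L/(kA) = 0.0034/(204×18.4) = 9.058×10^-7 K/W
R_cellular glass = L/(kA) = 0.125/(0.0517×18.4) = 0.1314 K/W
R_total = 0.1314 K/W
Q = ΔT / R_total = 70 / 0.1314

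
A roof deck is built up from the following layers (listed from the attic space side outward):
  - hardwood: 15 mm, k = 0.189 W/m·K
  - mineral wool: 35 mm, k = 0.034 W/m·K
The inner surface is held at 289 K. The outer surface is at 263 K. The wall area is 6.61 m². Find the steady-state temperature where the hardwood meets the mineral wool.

Thermal resistances in series:
R_hardwood = L/(kA) = 0.015/(0.189×6.61) = 0.01201 K/W
R_mineral wool = L/(kA) = 0.035/(0.034×6.61) = 0.1557 K/W
R_total = 0.1677 K/W;  Q = ΔT/R_total = 26/0.1677 = 155 W
T_interface = T_inner − Q·ΣR(inner→interface) = 289 − 155×0.01201

T ≈ 287 K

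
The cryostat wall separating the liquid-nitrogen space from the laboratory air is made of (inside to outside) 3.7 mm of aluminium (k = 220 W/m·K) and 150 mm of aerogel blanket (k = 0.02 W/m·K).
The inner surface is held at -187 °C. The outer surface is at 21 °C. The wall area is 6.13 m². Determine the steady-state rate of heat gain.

Model the wall as resistances in series:
R_aluminium = L/(kA) = 0.0037/(220×6.13) = 2.744×10^-6 K/W
R_aerogel blanket = L/(kA) = 0.15/(0.02×6.13) = 1.223 K/W
R_total = 1.223 K/W
Q = ΔT / R_total = 208 / 1.223

Q ≈ 170 W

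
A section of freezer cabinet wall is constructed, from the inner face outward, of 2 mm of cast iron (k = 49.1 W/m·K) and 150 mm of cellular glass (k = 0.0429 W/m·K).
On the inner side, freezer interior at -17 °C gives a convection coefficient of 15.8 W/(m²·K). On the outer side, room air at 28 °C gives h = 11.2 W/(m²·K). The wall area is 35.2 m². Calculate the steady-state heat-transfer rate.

Q ≈ 434 W

Treating each layer as a thermal resistance in series:
R_inner film = 1/(h_i·A) = 1/(15.8×35.2) = 0.001798 K/W
R_cast iron = L/(kA) = 0.002/(49.1×35.2) = 1.157×10^-6 K/W
R_cellular glass = L/(kA) = 0.15/(0.0429×35.2) = 0.09933 K/W
R_outer film = 1/(h_o·A) = 1/(11.2×35.2) = 0.002537 K/W
R_total = 0.1037 K/W
Q = ΔT / R_total = 45 / 0.1037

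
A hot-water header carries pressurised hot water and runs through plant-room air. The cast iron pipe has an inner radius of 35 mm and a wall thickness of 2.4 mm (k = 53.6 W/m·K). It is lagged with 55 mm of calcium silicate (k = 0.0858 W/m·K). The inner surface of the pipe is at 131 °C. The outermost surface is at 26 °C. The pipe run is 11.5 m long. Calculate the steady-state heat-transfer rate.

For a radial system each layer contributes R = ln(r_out/r_in)/(2πkL); films add R = 1/(hA).
R_cast iron pipe wall = ln(37.4/35)/(2π×53.6×11.5) = 1.712×10^-5 K/W
R_calcium silicate = ln(92.4/37.4)/(2π×0.0858×11.5) = 0.1459 K/W
R_total = 0.1459 K/W
Q = ΔT/R_total = 105/0.1459

Q ≈ 720 W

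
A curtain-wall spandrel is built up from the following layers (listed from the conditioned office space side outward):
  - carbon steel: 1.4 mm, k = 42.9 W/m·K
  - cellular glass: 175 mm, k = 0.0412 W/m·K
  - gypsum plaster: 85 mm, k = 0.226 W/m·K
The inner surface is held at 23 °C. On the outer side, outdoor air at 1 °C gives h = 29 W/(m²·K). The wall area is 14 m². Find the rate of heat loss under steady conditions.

Model the wall as resistances in series:
R_carbon steel = L/(kA) = 0.0014/(42.9×14) = 2.331×10^-6 K/W
R_cellular glass = L/(kA) = 0.175/(0.0412×14) = 0.3034 K/W
R_gypsum plaster = L/(kA) = 0.085/(0.226×14) = 0.02686 K/W
R_outer film = 1/(h_o·A) = 1/(29×14) = 0.002463 K/W
R_total = 0.3327 K/W
Q = ΔT / R_total = 22 / 0.3327

Q ≈ 66.1 W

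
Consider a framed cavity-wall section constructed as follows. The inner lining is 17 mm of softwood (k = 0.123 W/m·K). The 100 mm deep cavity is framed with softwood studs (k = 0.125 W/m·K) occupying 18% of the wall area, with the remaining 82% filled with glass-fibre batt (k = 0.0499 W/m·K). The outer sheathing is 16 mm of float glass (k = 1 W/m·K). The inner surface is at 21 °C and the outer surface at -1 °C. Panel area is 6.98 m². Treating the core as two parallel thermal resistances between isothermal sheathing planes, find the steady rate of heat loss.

Sheathing layers in series; stud and cavity paths in parallel between them.
R_inner = 0.017/(0.123×6.98) = 0.0198 K/W
R_stud  = 0.1/(0.125×0.18×6.98) = 0.6367 K/W
R_cav   = 0.1/(0.0499×0.82×6.98) = 0.3501 K/W
1/R_core = 1/R_stud + 1/R_cav → R_core = 0.2259 K/W
R_outer = 0.016/(1×6.98) = 0.002292 K/W
R_total = 0.248 K/W
Q = ΔT/R_total = 22/0.248

Q ≈ 88.7 W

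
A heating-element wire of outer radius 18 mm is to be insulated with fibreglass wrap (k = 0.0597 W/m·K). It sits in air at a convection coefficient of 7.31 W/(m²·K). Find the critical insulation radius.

r_cr ≈ 8.17 mm

For a cylinder r_cr = k/h = 0.0597/7.31
r_cr = 8.17 mm; since the bare radius (18 mm) is above r_cr, any added insulation will reduce heat loss.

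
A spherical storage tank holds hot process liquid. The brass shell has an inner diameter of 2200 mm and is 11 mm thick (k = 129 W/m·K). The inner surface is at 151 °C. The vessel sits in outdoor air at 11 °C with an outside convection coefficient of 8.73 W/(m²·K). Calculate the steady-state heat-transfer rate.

Spherical conduction: R = (1/r_in − 1/r_out)/(4πk) per layer; series-sum.
R_brass shell = (1/1.1 − 1/1.111)/(4π×129) = 5.552×10^-6 K/W
R_outer film = 1/(h·4πr_o²) = 1/(8.73×4π×1.111²) = 0.007385 K/W
R_total = 0.007391 K/W
Q = ΔT/R_total = 140/0.007391

Q ≈ 18900 W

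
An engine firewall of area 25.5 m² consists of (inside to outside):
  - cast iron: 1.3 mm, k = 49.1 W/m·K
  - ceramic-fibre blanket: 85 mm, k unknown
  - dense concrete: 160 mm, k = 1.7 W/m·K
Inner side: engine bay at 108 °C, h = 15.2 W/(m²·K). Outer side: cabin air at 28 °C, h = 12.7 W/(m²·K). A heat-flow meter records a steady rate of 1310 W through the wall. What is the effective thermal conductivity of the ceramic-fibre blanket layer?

k ≈ 0.0645 W/(m·K)

Series thermal resistances:
R_inner film = 1/(h_i·A) = 1/(15.2×25.5) = 0.00258 K/W
R_cast iron = L/(kA) = 0.0013/(49.1×25.5) = 1.038×10^-6 K/W
R_dense concrete = L/(kA) = 0.16/(1.7×25.5) = 0.003691 K/W
R_outer film = 1/(h_o·A) = 1/(12.7×25.5) = 0.003088 K/W
Sum of known resistances R_other = 0.00936 K/W
Total R = ΔT/Q = 80/1310 = 0.06107 K/W
R_ceramic-fibre blanket = R_total − R_other = 0.05171 K/W
k = L/(R·A) = 0.085/(0.05171×25.5)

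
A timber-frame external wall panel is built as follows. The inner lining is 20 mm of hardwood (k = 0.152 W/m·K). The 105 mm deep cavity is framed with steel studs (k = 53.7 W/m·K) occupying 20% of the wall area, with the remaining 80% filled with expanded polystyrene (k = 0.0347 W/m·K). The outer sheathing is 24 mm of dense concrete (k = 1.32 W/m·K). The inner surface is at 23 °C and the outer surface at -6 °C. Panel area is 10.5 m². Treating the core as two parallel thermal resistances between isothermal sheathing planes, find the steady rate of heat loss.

Sheathing layers in series; stud and cavity paths in parallel between them.
R_inner = 0.02/(0.152×10.5) = 0.01253 K/W
R_stud  = 0.105/(53.7×0.2×10.5) = 9.311×10^-4 K/W
R_cav   = 0.105/(0.0347×0.8×10.5) = 0.3602 K/W
1/R_core = 1/R_stud + 1/R_cav → R_core = 9.287×10^-4 K/W
R_outer = 0.024/(1.32×10.5) = 0.001732 K/W
R_total = 0.01519 K/W
Q = ΔT/R_total = 29/0.01519

Q ≈ 1910 W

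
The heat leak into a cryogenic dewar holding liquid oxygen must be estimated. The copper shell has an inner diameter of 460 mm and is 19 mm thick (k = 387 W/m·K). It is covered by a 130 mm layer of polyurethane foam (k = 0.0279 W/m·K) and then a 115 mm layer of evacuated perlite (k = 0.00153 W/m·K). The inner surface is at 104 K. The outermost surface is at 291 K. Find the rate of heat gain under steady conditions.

Spherical conduction: R = (1/r_in − 1/r_out)/(4πk) per layer; series-sum.
R_copper shell = (1/0.23 − 1/0.249)/(4π×387) = 6.822×10^-5 K/W
R_polyurethane foam = (1/0.249 − 1/0.379)/(4π×0.0279) = 3.929 K/W
R_evacuated perlite = (1/0.379 − 1/0.494)/(4π×0.00153) = 31.95 K/W
R_total = 35.88 K/W
Q = ΔT/R_total = 187/35.88

Q ≈ 5.21 W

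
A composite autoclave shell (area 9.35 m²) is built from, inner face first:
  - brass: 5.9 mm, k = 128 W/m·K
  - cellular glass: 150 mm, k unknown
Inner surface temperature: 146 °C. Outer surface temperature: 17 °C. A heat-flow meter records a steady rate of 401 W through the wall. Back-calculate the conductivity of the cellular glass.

Using the resistance-network approach (series):
R_brass = L/(kA) = 0.0059/(128×9.35) = 4.93×10^-6 K/W
Sum of known resistances R_other = 4.93×10^-6 K/W
Total R = ΔT/Q = 129/401 = 0.3217 K/W
R_cellular glass = R_total − R_other = 0.3217 K/W
k = L/(R·A) = 0.15/(0.3217×9.35)

k ≈ 0.0499 W/(m·K)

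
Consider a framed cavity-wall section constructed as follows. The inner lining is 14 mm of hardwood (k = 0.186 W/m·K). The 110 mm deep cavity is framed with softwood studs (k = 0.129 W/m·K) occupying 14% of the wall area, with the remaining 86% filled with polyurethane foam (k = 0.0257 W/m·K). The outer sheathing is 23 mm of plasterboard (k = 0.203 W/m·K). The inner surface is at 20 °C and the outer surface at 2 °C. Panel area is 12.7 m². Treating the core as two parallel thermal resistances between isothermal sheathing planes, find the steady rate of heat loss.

Q ≈ 78.1 W

Sheathing layers in series; stud and cavity paths in parallel between them.
R_inner = 0.014/(0.186×12.7) = 0.005927 K/W
R_stud  = 0.11/(0.129×0.14×12.7) = 0.4796 K/W
R_cav   = 0.11/(0.0257×0.86×12.7) = 0.3919 K/W
1/R_core = 1/R_stud + 1/R_cav → R_core = 0.2157 K/W
R_outer = 0.023/(0.203×12.7) = 0.008921 K/W
R_total = 0.2305 K/W
Q = ΔT/R_total = 18/0.2305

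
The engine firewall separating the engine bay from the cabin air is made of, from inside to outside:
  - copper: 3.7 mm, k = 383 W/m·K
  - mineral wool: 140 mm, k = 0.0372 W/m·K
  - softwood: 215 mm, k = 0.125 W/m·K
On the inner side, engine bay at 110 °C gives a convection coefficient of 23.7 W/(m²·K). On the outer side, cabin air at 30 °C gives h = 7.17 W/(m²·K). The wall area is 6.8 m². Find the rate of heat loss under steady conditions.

Q ≈ 96 W

Series thermal resistances:
R_inner film = 1/(h_i·A) = 1/(23.7×6.8) = 0.006205 K/W
R_copper = L/(kA) = 0.0037/(383×6.8) = 1.421×10^-6 K/W
R_mineral wool = L/(kA) = 0.14/(0.0372×6.8) = 0.5534 K/W
R_softwood = L/(kA) = 0.215/(0.125×6.8) = 0.2529 K/W
R_outer film = 1/(h_o·A) = 1/(7.17×6.8) = 0.02051 K/W
R_total = 0.8331 K/W
Q = ΔT / R_total = 80 / 0.8331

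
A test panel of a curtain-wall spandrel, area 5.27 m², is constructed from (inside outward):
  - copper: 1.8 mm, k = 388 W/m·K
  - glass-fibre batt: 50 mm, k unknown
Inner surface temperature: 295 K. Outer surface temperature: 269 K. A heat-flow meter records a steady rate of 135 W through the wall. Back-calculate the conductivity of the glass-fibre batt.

Using the resistance-network approach (series):
R_copper = L/(kA) = 0.0018/(388×5.27) = 8.803×10^-7 K/W
Sum of known resistances R_other = 8.803×10^-7 K/W
Total R = ΔT/Q = 26/135 = 0.1926 K/W
R_glass-fibre batt = R_total − R_other = 0.1926 K/W
k = L/(R·A) = 0.05/(0.1926×5.27)

k ≈ 0.0493 W/(m·K)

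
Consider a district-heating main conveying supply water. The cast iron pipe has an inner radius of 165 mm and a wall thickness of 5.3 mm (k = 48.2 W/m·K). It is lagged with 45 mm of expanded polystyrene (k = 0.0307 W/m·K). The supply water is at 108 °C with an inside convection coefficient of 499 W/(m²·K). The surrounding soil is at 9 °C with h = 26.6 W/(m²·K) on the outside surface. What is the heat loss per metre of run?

Treating each annulus and film as a series resistance:
R_inner film = 1/(h_i·2πr₁L) = 1/(499×2π×0.165×1) = 0.001933 K/W
R_cast iron pipe wall = ln(170.3/165)/(2π×48.2×1) = 1.044×10^-4 K/W
R_expanded polystyrene = ln(215.3/170.3)/(2π×0.0307×1) = 1.216 K/W
R_outer film = 1/(h_o·2πr_oL) = 1/(26.6×2π×0.2153×1) = 0.02779 K/W
R_total = 1.245 K/W
Q = ΔT/R_total = 99/1.245

q′ ≈ 79.5 W/m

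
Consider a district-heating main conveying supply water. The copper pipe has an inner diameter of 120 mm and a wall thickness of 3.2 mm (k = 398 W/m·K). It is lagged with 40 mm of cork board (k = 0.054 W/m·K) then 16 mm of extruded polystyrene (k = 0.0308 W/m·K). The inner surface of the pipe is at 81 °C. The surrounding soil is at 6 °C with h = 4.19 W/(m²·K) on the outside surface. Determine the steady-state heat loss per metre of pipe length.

q′ ≈ 29.9 W/m

For a radial system each layer contributes R = ln(r_out/r_in)/(2πkL); films add R = 1/(hA).
R_copper pipe wall = ln(63.2/60)/(2π×398×1) = 2.078×10^-5 K/W
R_cork board = ln(103.2/63.2)/(2π×0.054×1) = 1.445 K/W
R_extruded polystyrene = ln(119.2/103.2)/(2π×0.0308×1) = 0.7448 K/W
R_outer film = 1/(h_o·2πr_oL) = 1/(4.19×2π×0.1192×1) = 0.3187 K/W
R_total = 2.509 K/W
Q = ΔT/R_total = 75/2.509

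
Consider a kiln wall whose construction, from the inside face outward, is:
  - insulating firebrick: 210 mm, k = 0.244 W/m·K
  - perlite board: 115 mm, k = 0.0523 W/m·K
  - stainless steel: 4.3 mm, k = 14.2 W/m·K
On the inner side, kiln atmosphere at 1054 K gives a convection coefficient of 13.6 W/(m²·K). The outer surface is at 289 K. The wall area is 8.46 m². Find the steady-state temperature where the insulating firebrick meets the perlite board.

Using the resistance-network approach (series):
R_inner film = 1/(h_i·A) = 1/(13.6×8.46) = 0.008691 K/W
R_insulating firebrick = L/(kA) = 0.21/(0.244×8.46) = 0.1017 K/W
R_perlite board = L/(kA) = 0.115/(0.0523×8.46) = 0.2599 K/W
R_stainless steel = L/(kA) = 0.0043/(14.2×8.46) = 3.579×10^-5 K/W
R_total = 0.3704 K/W;  Q = ΔT/R_total = 765/0.3704 = 2065 W
T_interface = T_inner − Q·ΣR(inner→interface) = 1054 − 2070×0.1104

T ≈ 826 K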